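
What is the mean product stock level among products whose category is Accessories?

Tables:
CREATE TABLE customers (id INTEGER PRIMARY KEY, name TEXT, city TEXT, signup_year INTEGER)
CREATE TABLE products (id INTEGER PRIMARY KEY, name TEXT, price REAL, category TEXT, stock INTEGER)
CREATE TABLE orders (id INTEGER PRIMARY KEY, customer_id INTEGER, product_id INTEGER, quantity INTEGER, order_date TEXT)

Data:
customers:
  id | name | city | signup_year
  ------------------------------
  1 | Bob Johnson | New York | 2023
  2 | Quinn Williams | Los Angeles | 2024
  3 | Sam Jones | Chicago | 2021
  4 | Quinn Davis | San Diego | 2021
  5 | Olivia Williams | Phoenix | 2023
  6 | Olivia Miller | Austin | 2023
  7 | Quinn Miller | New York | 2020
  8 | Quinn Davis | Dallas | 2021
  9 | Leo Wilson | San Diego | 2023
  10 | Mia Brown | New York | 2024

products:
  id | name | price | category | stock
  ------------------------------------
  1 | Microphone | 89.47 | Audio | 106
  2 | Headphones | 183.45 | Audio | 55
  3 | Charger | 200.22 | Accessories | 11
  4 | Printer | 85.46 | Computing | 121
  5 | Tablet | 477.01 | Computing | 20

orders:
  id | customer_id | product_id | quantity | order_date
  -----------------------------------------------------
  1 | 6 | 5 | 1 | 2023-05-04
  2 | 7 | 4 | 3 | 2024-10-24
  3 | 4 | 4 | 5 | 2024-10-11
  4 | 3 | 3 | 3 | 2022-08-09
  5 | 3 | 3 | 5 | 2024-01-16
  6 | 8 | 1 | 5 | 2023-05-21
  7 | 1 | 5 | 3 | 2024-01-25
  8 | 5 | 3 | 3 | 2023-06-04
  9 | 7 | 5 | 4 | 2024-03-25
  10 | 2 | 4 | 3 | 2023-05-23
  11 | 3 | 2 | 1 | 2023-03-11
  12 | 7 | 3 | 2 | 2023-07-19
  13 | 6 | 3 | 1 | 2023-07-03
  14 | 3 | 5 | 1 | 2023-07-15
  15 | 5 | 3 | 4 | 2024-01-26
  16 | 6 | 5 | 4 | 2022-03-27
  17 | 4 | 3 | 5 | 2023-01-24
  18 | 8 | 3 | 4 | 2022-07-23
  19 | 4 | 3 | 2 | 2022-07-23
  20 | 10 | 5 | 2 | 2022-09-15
SELECT AVG(stock) FROM products WHERE category = 'Accessories'

Execution result:
11.00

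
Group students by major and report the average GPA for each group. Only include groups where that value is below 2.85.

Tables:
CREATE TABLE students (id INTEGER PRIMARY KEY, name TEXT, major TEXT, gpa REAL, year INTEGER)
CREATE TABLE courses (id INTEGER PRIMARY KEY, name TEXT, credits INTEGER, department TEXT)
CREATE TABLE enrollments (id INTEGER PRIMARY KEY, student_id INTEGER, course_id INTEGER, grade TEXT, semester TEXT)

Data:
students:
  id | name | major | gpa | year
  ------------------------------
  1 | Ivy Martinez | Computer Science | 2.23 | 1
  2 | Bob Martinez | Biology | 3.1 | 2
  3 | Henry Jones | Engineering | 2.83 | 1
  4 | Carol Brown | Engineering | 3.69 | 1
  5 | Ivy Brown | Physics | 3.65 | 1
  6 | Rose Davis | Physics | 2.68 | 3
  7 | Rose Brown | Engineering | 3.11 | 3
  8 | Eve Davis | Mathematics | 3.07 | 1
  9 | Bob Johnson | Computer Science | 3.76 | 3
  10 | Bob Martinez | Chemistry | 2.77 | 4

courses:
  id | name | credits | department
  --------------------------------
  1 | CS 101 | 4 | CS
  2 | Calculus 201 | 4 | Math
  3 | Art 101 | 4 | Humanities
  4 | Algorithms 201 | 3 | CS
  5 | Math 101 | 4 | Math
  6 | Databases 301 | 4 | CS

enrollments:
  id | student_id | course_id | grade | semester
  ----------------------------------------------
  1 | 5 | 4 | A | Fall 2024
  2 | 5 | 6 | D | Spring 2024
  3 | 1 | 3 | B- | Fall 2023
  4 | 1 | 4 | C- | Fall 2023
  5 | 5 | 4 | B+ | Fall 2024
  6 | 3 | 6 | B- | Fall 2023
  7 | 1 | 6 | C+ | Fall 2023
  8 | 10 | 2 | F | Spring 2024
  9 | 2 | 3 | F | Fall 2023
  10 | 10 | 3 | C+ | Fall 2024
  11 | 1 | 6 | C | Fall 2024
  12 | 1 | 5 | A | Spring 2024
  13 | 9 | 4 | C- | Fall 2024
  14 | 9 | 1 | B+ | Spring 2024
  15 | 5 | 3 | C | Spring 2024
SELECT major, AVG(gpa) AS avg_gpa FROM students GROUP BY major HAVING AVG(gpa) < 2.85

Execution result:
major | avg_gpa
Chemistry | 2.77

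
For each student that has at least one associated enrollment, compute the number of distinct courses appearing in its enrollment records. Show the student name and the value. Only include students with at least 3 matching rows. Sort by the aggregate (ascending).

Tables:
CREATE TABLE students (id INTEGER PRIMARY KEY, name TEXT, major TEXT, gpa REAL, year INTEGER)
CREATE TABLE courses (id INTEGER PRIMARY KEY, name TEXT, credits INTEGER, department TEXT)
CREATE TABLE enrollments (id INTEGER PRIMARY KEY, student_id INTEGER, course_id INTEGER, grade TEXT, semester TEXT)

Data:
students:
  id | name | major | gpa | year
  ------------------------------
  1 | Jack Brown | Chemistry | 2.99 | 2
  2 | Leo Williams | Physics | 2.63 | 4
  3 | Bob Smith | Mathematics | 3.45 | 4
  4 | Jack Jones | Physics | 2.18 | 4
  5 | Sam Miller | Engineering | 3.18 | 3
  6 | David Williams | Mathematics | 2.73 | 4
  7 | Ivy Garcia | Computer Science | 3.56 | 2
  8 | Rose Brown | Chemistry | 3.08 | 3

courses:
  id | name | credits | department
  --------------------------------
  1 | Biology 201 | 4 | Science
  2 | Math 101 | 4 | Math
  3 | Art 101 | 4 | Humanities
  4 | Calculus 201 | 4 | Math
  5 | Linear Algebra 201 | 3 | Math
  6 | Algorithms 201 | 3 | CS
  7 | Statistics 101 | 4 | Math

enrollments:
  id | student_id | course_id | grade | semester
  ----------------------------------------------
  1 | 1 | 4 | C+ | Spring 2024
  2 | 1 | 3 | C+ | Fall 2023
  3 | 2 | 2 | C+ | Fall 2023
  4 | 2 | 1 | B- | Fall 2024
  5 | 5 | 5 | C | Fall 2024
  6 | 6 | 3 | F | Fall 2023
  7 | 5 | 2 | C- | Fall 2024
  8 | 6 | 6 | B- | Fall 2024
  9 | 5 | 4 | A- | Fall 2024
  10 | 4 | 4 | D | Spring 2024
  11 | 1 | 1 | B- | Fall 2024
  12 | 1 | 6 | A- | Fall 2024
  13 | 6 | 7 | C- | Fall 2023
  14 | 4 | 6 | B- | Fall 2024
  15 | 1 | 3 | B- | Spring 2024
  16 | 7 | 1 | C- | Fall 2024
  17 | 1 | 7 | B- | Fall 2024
SELECT p.name, COUNT(DISTINCT c.course_id) AS distinct_course_count FROM enrollments c JOIN students p ON c.student_id = p.id GROUP BY p.id, p.name HAVING COUNT(*) >= 3 ORDER BY distinct_course_count ASC

Execution result:
name | distinct_course_count
Sam Miller | 3
David Williams | 3
Jack Brown | 5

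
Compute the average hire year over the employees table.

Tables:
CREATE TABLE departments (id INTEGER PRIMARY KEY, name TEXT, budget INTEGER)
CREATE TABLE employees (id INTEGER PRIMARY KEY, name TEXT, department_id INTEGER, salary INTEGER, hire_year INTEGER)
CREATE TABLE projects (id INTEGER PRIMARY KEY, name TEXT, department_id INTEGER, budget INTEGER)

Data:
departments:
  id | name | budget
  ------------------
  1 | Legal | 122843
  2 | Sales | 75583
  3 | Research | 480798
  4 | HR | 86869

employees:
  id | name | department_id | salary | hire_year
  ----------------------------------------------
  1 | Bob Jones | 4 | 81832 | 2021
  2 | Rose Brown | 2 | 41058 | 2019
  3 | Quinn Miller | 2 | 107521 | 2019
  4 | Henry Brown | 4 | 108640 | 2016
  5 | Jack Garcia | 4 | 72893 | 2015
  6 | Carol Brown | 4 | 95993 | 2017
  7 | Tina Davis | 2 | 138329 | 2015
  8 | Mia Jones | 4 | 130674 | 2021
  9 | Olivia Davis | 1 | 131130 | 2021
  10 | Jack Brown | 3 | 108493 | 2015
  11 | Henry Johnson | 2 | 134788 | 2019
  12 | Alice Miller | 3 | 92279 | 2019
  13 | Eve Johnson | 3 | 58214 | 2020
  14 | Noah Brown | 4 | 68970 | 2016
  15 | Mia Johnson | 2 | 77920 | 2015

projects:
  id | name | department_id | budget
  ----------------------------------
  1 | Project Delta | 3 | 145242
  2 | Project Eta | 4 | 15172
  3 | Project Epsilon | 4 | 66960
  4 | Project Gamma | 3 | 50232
SELECT AVG(hire_year) FROM employees

Execution result:
2017.87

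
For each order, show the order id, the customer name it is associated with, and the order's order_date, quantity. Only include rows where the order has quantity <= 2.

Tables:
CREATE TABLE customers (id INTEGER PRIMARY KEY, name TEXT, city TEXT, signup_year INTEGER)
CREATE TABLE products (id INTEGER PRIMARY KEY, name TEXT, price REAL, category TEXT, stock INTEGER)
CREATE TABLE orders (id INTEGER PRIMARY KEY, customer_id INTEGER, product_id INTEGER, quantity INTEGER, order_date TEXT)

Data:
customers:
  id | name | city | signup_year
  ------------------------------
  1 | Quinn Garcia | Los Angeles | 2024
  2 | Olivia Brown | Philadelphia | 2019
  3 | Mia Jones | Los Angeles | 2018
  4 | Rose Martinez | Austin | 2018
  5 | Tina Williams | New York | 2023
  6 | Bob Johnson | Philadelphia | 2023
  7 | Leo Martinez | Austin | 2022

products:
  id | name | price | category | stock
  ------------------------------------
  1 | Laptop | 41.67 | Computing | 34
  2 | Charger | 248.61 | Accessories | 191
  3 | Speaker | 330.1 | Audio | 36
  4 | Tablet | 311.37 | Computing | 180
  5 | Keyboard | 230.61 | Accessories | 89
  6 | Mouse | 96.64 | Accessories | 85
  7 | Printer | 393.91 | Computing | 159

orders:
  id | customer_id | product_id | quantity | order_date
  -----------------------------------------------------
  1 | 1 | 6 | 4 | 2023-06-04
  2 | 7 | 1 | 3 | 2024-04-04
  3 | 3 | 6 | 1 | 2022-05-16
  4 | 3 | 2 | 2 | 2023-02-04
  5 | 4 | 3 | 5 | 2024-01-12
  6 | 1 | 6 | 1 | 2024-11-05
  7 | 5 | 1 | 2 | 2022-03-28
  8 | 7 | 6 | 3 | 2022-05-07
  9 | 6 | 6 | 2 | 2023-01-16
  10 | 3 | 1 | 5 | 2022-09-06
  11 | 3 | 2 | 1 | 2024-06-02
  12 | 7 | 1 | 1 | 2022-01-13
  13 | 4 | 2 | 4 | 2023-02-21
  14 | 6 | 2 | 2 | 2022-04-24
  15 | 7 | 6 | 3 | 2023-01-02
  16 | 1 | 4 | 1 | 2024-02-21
SELECT c.id, p.name AS customer, c.order_date, c.quantity FROM orders c JOIN customers p ON c.customer_id = p.id WHERE c.quantity <= 2

Execution result:
id | customer | order_date | quantity
3 | Mia Jones | 2022-05-16 | 1
4 | Mia Jones | 2023-02-04 | 2
6 | Quinn Garcia | 2024-11-05 | 1
7 | Tina Williams | 2022-03-28 | 2
9 | Bob Johnson | 2023-01-16 | 2
11 | Mia Jones | 2024-06-02 | 1
12 | Leo Martinez | 2022-01-13 | 1
14 | Bob Johnson | 2022-04-24 | 2
16 | Quinn Garcia | 2024-02-21 | 1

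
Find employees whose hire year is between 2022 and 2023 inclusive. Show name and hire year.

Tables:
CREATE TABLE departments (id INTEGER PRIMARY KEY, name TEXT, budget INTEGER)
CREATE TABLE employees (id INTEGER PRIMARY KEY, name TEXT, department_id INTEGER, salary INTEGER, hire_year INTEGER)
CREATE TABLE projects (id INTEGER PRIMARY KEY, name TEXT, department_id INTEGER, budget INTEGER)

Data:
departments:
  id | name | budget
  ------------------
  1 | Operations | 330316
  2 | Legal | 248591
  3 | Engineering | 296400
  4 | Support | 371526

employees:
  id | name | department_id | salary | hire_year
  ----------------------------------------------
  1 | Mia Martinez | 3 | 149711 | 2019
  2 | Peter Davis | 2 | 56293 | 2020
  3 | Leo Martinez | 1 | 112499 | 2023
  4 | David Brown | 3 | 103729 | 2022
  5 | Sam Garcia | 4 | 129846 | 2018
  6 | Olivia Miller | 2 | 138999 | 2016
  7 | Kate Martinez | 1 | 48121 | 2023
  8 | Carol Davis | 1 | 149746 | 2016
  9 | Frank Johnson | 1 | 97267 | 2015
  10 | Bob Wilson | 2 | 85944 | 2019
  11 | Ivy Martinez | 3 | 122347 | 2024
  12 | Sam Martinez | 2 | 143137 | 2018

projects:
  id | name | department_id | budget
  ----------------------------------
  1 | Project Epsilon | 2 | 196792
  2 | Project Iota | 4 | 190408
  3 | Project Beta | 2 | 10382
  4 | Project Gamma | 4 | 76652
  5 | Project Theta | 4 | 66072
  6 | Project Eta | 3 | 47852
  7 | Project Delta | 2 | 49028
SELECT name, hire_year FROM employees WHERE hire_year BETWEEN 2022 AND 2023

Execution result:
name | hire_year
Leo Martinez | 2023
David Brown | 2022
Kate Martinez | 2023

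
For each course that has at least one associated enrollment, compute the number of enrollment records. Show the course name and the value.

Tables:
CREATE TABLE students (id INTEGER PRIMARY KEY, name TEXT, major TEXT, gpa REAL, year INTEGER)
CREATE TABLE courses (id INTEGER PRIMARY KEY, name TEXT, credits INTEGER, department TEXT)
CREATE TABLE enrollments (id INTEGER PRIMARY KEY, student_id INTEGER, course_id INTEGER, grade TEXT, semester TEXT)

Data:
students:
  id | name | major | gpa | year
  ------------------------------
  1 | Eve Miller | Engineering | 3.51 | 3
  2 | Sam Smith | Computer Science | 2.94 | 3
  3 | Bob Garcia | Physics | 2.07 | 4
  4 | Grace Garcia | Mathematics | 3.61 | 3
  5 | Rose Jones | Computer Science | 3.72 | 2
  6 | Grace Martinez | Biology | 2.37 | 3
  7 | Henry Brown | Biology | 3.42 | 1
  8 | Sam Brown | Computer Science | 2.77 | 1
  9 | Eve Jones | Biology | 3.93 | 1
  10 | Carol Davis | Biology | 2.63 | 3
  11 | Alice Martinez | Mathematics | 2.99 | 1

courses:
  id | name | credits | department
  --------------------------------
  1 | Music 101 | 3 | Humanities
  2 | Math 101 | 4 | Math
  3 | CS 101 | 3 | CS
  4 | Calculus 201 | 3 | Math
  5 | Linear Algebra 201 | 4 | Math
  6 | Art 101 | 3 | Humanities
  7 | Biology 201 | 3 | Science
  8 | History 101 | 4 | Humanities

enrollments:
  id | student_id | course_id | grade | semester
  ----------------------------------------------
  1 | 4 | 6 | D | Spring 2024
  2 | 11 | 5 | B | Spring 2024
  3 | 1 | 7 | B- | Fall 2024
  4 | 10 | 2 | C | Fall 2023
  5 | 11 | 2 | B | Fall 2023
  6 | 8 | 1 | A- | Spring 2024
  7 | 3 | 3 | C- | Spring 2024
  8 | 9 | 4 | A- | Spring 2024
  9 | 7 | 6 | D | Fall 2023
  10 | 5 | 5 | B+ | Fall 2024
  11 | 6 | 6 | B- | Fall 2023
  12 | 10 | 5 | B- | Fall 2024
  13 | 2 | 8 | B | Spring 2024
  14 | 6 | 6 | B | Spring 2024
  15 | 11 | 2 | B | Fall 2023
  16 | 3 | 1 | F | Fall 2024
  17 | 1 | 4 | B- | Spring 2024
SELECT p.name, COUNT(*) AS n FROM enrollments c JOIN courses p ON c.course_id = p.id GROUP BY p.id, p.name

Execution result:
name | n
Music 101 | 2
Math 101 | 3
CS 101 | 1
Calculus 201 | 2
Linear Algebra 201 | 3
Art 101 | 4
Biology 201 | 1
History 101 | 1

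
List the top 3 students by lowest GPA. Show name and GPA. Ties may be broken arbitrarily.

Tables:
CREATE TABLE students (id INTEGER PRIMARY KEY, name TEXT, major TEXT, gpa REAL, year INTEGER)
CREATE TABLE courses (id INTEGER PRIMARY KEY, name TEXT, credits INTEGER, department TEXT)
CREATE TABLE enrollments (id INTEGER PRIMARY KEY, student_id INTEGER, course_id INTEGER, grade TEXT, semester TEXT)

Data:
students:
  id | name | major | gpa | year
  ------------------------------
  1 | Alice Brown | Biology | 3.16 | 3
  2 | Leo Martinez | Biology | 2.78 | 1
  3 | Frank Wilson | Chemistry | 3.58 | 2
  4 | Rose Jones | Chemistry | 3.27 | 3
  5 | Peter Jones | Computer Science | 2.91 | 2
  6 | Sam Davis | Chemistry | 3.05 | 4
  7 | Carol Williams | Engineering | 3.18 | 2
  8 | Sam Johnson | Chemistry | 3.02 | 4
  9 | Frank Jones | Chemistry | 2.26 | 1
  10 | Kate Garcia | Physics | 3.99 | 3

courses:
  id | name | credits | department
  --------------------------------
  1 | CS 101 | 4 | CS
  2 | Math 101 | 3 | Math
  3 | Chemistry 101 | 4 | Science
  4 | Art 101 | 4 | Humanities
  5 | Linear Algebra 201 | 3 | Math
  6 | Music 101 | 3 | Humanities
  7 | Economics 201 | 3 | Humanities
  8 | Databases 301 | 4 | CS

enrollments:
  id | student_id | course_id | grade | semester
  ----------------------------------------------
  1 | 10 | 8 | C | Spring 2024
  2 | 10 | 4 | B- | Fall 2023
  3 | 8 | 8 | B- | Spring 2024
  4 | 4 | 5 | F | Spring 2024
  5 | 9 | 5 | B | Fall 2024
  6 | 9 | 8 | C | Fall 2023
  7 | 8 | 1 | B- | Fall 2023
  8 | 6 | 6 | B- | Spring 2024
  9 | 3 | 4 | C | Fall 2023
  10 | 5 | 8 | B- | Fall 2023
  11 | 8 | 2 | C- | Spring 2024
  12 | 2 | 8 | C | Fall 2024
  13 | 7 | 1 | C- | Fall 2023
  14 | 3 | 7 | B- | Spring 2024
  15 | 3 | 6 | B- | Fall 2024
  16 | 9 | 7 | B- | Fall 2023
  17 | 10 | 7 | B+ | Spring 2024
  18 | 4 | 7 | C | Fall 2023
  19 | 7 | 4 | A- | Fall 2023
SELECT name, gpa FROM students ORDER BY gpa ASC LIMIT 3

Execution result:
name | gpa
Frank Jones | 2.26
Leo Martinez | 2.78
Peter Jones | 2.91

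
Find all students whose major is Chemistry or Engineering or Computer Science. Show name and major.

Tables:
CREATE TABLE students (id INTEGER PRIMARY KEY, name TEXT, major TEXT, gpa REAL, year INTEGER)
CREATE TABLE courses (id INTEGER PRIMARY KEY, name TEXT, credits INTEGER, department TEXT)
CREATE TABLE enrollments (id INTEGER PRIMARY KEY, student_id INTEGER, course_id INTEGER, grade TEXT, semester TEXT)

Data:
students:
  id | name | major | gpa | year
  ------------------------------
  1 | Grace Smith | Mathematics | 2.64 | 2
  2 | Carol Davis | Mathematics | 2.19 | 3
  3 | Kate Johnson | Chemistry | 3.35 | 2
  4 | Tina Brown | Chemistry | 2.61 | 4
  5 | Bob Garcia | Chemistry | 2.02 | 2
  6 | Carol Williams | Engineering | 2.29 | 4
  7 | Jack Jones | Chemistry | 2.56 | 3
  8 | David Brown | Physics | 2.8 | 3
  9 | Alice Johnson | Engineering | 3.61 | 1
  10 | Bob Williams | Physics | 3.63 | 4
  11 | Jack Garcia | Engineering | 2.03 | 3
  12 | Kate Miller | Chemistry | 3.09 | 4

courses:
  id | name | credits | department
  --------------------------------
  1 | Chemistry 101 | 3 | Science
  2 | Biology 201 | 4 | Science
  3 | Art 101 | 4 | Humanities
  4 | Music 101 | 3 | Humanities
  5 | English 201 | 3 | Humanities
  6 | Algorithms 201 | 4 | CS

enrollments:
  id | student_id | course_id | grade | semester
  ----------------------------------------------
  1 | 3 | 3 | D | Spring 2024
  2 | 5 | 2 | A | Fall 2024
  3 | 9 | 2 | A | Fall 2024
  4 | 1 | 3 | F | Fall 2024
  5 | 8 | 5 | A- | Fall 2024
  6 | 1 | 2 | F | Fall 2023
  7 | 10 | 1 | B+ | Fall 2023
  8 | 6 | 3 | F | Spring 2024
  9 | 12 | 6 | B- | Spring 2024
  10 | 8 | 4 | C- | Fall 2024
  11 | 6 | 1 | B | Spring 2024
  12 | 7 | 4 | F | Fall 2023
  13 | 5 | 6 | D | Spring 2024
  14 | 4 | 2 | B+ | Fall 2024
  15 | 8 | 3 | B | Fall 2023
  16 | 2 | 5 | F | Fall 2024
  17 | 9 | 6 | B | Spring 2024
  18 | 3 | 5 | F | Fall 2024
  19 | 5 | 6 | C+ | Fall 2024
SELECT name, major FROM students WHERE major IN ('Chemistry', 'Engineering', 'Computer Science')

Execution result:
name | major
Kate Johnson | Chemistry
Tina Brown | Chemistry
Bob Garcia | Chemistry
Carol Williams | Engineering
Jack Jones | Chemistry
Alice Johnson | Engineering
Jack Garcia | Engineering
Kate Miller | Chemistry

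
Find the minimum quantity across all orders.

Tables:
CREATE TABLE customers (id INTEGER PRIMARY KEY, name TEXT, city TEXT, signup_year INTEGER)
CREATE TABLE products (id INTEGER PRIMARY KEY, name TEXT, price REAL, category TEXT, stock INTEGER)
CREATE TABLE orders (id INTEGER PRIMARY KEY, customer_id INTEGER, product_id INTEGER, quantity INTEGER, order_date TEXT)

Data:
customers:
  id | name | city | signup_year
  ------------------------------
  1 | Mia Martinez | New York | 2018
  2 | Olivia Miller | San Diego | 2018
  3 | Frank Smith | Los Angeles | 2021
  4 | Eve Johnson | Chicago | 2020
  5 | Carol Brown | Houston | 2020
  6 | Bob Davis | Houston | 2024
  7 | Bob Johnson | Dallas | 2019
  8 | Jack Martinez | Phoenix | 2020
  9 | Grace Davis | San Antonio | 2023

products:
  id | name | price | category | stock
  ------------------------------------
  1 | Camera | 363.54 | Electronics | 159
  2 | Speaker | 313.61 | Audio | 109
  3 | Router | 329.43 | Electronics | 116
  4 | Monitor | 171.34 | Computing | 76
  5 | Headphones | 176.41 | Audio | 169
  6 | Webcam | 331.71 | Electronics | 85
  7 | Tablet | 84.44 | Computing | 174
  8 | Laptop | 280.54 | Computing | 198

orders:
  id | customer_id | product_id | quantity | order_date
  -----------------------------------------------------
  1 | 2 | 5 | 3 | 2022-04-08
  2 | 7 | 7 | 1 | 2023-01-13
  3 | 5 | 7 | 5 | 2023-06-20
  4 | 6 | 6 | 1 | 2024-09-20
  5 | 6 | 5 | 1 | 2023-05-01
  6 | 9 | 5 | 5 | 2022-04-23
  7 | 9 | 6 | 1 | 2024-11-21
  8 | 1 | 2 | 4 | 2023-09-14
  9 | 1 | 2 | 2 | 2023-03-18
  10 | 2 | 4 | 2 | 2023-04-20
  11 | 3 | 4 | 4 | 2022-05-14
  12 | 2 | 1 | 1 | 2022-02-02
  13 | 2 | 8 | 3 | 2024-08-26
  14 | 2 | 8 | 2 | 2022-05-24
SELECT MIN(quantity) FROM orders

Execution result:
1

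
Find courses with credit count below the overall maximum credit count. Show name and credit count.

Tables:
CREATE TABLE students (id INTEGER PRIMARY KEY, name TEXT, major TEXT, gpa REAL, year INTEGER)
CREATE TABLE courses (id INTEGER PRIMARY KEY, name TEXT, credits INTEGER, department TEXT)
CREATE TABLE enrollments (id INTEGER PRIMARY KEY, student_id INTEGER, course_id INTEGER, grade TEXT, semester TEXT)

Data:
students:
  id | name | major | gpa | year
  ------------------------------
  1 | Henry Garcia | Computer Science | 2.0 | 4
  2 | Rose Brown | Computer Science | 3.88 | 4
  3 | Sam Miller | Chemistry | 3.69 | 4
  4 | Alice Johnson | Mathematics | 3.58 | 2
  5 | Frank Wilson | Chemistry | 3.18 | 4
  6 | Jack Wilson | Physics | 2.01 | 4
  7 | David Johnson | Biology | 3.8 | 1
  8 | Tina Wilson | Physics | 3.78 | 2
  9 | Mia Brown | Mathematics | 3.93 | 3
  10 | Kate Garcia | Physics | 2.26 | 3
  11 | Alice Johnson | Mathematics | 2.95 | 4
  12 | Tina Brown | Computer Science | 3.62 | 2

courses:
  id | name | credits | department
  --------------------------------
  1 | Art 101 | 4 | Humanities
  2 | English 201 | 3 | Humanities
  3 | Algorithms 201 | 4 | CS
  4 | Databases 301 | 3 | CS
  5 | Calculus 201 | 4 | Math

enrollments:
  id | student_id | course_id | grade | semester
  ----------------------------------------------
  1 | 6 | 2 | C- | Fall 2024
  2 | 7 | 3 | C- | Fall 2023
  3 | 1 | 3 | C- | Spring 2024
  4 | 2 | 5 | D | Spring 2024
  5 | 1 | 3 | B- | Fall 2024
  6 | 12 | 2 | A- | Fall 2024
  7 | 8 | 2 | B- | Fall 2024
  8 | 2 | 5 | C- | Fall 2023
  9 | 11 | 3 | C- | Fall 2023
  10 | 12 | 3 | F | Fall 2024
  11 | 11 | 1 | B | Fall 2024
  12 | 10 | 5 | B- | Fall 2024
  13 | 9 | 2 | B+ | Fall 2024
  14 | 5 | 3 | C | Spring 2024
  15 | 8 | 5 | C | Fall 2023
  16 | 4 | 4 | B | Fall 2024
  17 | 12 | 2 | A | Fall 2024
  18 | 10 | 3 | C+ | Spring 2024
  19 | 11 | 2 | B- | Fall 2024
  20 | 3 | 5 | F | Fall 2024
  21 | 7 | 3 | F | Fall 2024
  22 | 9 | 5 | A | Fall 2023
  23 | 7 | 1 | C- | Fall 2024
SELECT name, credits FROM courses WHERE credits < (SELECT MAX(credits) FROM courses)

Execution result:
name | credits
English 201 | 3
Databases 301 | 3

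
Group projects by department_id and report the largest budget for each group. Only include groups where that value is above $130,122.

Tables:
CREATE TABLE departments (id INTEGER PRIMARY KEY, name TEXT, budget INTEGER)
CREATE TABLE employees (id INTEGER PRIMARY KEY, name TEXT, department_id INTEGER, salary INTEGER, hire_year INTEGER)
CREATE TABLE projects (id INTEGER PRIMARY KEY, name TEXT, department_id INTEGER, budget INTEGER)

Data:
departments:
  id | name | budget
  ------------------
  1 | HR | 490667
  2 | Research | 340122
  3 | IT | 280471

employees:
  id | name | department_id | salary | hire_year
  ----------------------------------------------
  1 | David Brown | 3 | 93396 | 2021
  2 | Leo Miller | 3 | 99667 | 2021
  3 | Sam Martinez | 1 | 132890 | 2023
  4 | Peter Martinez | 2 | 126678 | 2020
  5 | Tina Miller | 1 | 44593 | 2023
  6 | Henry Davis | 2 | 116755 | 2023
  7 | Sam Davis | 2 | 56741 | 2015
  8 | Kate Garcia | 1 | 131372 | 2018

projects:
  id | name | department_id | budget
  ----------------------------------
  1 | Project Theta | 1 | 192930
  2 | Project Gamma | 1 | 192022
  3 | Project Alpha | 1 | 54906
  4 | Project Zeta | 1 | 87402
SELECT department_id, MAX(budget) AS max_budget FROM projects GROUP BY department_id HAVING MAX(budget) > 130122

Execution result:
department_id | max_budget
1 | 192930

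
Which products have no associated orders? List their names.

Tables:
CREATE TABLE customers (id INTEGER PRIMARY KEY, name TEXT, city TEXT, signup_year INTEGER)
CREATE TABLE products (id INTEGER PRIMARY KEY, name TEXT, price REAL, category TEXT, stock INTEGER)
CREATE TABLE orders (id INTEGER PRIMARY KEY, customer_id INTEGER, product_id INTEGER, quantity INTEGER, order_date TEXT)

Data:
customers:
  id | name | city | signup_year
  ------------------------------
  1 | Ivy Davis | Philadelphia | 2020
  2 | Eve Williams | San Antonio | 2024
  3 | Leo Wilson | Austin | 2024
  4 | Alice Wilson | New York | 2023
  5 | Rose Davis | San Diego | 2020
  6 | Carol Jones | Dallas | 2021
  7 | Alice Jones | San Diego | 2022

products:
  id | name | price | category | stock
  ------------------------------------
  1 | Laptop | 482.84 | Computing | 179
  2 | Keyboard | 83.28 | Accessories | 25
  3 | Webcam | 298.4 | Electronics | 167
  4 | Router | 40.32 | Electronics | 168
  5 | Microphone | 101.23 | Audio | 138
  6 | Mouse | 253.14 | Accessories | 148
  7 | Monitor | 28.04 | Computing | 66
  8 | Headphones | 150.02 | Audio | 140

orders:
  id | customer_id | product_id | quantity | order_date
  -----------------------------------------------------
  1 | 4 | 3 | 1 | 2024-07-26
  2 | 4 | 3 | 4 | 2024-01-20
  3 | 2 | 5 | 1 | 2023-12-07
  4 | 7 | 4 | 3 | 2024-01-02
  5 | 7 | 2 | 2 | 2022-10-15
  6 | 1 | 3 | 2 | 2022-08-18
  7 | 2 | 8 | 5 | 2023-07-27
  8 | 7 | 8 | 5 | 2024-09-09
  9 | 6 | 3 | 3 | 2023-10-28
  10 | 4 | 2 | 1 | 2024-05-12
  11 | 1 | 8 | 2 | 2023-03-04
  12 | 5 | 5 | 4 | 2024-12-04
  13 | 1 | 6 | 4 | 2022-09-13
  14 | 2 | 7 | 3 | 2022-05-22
SELECT p.name FROM products p LEFT JOIN orders c ON c.product_id = p.id WHERE c.id IS NULL

Execution result:
Laptop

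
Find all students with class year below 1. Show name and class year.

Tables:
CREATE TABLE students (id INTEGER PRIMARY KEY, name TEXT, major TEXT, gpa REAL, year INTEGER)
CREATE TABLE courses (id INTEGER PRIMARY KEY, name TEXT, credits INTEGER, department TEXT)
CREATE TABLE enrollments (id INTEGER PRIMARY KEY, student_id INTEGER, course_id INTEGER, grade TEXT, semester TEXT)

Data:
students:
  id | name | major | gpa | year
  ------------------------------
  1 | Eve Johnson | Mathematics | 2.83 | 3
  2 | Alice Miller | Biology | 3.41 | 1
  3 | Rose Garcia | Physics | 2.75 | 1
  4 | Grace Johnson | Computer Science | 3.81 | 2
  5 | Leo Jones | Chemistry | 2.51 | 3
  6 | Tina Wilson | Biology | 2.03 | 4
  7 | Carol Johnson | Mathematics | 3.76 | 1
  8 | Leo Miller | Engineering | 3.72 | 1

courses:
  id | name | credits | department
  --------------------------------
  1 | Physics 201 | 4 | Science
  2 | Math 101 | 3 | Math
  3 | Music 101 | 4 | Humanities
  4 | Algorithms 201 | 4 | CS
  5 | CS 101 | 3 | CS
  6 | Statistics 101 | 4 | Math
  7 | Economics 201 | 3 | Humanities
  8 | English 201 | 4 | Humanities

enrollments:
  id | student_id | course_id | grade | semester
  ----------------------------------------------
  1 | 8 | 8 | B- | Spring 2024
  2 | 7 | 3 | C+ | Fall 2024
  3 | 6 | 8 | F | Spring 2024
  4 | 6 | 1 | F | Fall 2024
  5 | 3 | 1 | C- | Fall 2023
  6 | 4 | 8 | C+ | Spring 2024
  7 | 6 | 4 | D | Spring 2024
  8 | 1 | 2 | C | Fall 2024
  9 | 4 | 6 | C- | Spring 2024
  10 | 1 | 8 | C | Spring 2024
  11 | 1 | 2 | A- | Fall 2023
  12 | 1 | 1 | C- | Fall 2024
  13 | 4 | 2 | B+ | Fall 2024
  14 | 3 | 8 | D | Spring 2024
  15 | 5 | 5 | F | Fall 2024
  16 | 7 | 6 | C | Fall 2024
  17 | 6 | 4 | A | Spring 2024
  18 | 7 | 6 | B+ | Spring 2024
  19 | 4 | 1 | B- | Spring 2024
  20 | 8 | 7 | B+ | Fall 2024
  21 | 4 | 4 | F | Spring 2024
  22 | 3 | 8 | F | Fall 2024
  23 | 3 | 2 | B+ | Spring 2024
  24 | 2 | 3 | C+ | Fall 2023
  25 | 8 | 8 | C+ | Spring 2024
SELECT name, year FROM students WHERE year < 1

Execution result:
(no rows)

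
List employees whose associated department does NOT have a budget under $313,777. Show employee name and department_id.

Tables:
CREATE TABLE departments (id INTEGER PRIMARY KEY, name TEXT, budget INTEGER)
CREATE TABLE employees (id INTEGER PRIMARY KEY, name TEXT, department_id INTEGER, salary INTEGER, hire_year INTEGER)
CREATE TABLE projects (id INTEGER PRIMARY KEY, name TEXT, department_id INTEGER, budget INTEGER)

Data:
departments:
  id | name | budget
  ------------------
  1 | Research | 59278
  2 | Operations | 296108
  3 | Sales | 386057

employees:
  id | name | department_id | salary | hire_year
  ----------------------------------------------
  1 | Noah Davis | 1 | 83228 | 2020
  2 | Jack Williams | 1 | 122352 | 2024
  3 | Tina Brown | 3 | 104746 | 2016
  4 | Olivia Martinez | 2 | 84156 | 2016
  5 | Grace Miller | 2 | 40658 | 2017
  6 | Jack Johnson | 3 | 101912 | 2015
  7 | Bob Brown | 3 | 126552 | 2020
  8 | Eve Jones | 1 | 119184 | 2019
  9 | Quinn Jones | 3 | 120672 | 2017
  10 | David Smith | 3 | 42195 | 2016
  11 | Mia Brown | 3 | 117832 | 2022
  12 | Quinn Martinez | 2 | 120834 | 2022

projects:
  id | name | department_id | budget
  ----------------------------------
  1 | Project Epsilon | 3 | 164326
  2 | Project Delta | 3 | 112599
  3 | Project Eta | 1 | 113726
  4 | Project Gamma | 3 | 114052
SELECT name, department_id FROM employees WHERE department_id NOT IN (SELECT id FROM departments WHERE budget < 313777)

Execution result:
name | department_id
Tina Brown | 3
Jack Johnson | 3
Bob Brown | 3
Quinn Jones | 3
David Smith | 3
Mia Brown | 3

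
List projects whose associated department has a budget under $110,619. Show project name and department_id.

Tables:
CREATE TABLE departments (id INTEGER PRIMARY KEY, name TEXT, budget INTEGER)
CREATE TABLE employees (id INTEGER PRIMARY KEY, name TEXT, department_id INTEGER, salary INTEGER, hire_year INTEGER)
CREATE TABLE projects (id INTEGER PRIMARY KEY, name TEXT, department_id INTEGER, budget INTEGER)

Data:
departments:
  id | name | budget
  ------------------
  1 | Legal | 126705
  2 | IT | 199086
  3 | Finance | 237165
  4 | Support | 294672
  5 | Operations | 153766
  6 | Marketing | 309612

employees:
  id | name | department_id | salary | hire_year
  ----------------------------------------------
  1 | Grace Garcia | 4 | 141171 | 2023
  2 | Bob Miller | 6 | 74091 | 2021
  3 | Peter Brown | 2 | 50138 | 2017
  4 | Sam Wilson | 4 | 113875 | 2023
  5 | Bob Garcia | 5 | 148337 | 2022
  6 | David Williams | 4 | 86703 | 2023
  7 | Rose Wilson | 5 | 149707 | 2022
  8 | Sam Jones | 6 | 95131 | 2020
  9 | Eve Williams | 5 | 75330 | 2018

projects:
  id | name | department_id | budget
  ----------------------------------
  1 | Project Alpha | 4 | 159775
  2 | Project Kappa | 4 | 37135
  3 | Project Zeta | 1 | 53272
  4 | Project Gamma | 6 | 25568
SELECT name, department_id FROM projects WHERE department_id IN (SELECT id FROM departments WHERE budget < 110619)

Execution result:
(no rows)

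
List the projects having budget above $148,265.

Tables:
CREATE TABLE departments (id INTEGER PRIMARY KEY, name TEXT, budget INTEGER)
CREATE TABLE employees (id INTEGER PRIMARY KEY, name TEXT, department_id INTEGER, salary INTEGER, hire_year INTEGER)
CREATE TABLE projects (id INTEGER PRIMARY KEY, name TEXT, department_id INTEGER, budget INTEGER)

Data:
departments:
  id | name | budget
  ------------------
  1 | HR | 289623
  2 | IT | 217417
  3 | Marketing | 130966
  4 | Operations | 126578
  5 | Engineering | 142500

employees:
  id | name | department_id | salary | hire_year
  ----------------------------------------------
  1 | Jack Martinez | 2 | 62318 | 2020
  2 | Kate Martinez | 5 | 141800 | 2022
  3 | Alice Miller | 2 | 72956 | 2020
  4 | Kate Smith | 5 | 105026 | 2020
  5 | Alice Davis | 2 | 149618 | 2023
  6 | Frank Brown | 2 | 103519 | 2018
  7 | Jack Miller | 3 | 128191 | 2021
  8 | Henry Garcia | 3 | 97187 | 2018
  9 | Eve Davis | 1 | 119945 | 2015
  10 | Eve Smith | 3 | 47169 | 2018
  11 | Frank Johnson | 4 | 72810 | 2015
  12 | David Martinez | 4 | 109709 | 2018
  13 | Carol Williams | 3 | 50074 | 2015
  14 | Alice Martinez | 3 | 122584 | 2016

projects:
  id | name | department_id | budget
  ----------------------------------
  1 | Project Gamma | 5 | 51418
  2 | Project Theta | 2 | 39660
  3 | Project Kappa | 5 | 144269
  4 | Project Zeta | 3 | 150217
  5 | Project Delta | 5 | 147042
SELECT name, budget FROM projects WHERE budget > 148265

Execution result:
name | budget
Project Zeta | 150217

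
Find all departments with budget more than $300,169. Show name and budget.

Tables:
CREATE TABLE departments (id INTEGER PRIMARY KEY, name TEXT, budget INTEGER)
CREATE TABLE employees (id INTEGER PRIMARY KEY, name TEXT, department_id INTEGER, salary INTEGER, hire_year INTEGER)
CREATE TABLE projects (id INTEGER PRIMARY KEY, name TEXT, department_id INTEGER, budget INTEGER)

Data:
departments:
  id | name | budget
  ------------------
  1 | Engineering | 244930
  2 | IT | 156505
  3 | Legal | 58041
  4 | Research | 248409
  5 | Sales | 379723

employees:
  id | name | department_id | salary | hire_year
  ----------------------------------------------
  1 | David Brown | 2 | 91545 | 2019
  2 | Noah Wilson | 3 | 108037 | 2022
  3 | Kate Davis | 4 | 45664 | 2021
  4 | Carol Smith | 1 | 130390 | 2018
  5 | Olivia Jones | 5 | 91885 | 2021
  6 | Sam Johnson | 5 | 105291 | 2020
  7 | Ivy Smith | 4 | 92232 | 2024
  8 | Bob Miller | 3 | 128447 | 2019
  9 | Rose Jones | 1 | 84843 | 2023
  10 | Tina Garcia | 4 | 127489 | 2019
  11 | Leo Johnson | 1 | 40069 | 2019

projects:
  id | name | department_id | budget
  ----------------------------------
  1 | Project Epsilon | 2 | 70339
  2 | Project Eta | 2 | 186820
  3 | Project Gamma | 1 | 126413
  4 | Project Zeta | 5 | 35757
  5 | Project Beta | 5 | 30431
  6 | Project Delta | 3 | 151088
SELECT name, budget FROM departments WHERE budget > 300169

Execution result:
name | budget
Sales | 379723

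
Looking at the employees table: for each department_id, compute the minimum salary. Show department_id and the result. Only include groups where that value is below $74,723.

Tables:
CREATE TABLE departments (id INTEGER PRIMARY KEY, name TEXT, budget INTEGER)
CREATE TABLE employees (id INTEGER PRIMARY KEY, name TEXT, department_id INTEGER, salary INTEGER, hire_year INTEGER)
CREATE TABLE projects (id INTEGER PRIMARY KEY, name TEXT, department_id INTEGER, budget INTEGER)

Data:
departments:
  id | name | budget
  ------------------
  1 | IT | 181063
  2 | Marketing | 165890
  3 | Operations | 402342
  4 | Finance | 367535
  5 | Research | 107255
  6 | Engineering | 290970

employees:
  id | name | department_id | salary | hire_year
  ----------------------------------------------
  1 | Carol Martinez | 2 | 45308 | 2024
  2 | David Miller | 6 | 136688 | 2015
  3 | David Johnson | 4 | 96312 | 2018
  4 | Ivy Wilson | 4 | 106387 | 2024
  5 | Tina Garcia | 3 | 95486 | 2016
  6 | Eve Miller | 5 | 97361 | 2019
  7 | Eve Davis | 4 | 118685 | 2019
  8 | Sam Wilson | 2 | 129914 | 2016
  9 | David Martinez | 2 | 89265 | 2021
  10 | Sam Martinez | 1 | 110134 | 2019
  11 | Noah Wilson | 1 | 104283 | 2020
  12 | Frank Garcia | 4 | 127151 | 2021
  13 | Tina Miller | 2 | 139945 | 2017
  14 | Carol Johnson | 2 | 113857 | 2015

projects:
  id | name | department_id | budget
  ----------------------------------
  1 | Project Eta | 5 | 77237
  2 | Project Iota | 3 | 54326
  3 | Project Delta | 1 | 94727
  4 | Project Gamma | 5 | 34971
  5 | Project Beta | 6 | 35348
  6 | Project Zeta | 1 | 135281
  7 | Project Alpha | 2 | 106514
SELECT department_id, MIN(salary) AS min_salary FROM employees GROUP BY department_id HAVING MIN(salary) < 74723

Execution result:
department_id | min_salary
2 | 45308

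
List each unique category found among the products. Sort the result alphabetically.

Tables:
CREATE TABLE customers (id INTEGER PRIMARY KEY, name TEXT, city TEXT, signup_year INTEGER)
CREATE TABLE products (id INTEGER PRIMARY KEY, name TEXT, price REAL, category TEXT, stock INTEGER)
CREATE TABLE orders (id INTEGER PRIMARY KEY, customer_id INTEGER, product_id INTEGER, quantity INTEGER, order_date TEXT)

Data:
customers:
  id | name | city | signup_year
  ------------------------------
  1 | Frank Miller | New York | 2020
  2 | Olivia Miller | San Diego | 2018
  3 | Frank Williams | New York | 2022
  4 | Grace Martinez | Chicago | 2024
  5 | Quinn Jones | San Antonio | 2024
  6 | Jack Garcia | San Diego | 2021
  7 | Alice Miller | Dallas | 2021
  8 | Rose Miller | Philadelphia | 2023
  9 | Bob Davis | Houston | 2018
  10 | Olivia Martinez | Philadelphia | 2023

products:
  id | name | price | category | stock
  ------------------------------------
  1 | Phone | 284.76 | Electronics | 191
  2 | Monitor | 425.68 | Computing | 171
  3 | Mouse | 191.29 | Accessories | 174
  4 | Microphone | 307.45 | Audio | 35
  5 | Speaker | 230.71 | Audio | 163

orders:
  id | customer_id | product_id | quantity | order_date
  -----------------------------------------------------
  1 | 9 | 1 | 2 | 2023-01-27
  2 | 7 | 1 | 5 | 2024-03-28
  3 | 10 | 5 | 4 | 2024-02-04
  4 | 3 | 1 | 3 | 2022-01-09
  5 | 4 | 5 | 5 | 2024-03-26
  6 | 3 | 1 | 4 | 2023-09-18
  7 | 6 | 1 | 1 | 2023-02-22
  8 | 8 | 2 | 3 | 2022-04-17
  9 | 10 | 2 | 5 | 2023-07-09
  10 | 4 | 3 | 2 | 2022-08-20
SELECT DISTINCT category FROM products ORDER BY category

Execution result:
category
Accessories
Audio
Computing
Electronics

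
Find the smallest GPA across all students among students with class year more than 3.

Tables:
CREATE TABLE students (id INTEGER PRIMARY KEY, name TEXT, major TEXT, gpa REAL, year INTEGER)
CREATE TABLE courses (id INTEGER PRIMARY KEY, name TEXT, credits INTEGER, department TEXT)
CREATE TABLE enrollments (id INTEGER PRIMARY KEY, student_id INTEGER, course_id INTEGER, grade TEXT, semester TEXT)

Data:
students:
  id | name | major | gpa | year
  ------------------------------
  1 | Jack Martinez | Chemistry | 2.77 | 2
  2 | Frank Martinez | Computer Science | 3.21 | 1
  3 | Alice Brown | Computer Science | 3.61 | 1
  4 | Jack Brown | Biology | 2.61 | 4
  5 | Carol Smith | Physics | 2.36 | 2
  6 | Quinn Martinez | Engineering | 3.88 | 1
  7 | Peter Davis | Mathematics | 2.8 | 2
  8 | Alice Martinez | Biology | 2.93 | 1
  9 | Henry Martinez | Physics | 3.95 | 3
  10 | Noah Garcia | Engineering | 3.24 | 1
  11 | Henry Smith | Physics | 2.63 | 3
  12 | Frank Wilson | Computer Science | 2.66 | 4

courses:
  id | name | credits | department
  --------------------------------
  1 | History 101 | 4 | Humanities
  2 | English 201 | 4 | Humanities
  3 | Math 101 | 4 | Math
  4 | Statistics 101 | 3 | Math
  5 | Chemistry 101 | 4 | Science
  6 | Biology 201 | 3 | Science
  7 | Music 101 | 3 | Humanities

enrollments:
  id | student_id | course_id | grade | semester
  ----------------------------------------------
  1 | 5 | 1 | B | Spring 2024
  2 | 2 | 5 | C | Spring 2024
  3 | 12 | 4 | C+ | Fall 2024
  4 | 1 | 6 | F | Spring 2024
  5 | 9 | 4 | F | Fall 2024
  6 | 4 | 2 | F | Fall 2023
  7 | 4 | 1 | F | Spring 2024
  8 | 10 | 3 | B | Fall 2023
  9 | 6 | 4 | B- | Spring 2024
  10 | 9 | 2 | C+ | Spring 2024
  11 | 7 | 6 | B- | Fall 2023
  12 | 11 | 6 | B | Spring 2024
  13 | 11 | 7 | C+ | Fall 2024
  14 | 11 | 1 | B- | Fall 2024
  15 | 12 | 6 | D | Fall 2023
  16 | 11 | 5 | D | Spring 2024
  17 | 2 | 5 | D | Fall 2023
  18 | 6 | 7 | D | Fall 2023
SELECT MIN(gpa) FROM students WHERE year > 3

Execution result:
2.61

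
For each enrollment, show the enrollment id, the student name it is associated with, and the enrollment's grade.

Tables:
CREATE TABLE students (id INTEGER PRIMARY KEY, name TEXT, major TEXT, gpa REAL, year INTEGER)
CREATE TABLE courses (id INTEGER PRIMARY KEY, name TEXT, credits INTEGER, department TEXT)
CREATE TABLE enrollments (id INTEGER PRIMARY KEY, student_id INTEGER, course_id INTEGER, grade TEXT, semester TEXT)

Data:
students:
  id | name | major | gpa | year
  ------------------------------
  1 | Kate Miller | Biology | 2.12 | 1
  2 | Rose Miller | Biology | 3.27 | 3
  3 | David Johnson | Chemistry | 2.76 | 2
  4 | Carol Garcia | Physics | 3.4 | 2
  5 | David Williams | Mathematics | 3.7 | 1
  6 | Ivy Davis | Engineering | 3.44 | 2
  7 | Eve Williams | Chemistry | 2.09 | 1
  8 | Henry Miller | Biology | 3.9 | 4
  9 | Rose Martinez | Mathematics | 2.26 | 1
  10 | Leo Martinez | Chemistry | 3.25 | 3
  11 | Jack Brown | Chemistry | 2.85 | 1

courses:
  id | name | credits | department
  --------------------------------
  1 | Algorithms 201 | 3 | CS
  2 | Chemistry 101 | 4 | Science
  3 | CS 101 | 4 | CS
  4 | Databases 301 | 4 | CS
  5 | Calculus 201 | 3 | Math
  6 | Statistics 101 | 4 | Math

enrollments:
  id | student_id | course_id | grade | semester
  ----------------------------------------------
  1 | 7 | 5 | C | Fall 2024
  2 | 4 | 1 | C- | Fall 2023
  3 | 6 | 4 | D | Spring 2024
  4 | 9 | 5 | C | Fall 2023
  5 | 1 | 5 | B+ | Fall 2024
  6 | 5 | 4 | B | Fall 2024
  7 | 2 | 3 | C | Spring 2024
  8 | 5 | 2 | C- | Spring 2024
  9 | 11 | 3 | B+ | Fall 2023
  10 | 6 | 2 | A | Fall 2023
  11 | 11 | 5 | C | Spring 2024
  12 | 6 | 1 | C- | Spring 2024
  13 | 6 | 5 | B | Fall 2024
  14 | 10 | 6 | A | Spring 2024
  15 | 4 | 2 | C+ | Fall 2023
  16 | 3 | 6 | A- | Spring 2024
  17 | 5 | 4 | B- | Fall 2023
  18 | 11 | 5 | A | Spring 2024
SELECT c.id, p.name AS student, c.grade FROM enrollments c JOIN students p ON c.student_id = p.id

Execution result:
id | student | grade
1 | Eve Williams | C
2 | Carol Garcia | C-
3 | Ivy Davis | D
4 | Rose Martinez | C
5 | Kate Miller | B+
6 | David Williams | B
7 | Rose Miller | C
8 | David Williams | C-
9 | Jack Brown | B+
10 | Ivy Davis | A
11 | Jack Brown | C
12 | Ivy Davis | C-
13 | Ivy Davis | B
14 | Leo Martinez | A
15 | Carol Garcia | C+
16 | David Johnson | A-
17 | David Williams | B-
18 | Jack Brown | A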